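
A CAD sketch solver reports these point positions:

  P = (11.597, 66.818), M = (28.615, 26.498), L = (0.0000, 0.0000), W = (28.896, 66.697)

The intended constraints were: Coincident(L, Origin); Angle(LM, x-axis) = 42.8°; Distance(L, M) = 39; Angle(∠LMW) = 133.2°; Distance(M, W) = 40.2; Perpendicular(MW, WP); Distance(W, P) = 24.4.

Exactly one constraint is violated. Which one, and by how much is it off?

Distance(W, P) = 24.4 — off by 7.10.

L = (0.00, 0.00) ✓; LM at 42.80° ✓; |LM| = 39.00 ✓; ∠LMW = 133.2° ✓; |MW| = 40.20 ✓; ∠(MW, WP) = 90.00° ✓; |WP| = 17.30 ✗.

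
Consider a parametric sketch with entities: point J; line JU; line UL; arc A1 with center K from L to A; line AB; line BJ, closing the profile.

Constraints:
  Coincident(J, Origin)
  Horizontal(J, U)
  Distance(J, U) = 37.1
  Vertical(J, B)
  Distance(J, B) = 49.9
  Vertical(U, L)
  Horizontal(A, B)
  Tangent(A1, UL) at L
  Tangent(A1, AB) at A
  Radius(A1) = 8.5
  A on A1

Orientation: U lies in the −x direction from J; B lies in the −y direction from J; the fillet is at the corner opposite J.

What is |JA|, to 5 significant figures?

57.515

J is at the origin; J and U share the same y with |JU| = 37.1 and U on the −x side, so U = (-37.100, 0.0000). J and B share the same x with |JB| = 49.9 and B on the −y side, so B = (0.0000, -49.900). The virtual corner opposite J is at (-37.100, -49.900). A1 meets UL tangentially, so KL is at right angles to UL and tangency of A1 to AB means the radius KA is perpendicular to AB, with radius 8.5, so the center K sits 8.5 in from both sides at K = (-28.600, -41.400). That places the tangent points at L = (-37.100, -41.400) on UL and A = (-28.600, -49.900) on AB. Then |JA| = |A − J| = 57.515.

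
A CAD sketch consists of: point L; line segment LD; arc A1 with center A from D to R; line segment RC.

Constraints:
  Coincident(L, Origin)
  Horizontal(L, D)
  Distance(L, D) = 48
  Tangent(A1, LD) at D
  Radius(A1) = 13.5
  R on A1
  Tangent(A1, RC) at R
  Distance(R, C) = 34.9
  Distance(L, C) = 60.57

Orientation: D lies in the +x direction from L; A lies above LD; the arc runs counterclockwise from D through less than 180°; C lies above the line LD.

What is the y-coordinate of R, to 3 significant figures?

22.2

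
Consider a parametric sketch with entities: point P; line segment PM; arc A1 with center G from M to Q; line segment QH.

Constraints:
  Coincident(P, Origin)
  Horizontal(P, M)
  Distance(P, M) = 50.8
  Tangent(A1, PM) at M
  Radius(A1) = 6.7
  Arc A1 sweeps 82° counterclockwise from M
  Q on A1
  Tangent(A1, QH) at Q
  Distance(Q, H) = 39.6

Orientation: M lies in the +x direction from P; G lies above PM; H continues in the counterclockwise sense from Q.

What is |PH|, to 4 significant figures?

77.37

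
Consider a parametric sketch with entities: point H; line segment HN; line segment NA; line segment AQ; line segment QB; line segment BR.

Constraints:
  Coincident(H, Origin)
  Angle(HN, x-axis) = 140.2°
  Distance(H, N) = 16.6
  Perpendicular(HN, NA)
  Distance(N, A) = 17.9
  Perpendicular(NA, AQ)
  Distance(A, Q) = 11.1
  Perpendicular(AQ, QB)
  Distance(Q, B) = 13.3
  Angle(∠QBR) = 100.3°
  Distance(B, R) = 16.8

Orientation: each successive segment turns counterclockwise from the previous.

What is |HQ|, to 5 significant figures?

18.726

H is at the origin; HN runs at 140.2° with length 16.6, so N = (-12.754, 10.626). The perpendicularity gives NA at right angles to HN, so NA runs at -129.80°; with |NA| = 17.9, A = (-24.211, -3.1265). The perpendicularity gives AQ at right angles to NA, so AQ runs at -39.800°; with |AQ| = 11.1, Q = (-15.684, -10.232). Then |HQ| = |Q − H| = 18.726.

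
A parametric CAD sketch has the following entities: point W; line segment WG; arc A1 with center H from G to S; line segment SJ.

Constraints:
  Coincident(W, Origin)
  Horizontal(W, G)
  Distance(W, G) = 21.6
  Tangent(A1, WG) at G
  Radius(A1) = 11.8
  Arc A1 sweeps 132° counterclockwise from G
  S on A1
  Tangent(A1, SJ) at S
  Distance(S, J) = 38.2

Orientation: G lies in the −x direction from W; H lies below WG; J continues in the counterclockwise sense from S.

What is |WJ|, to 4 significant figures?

48.32

W is at the origin; WG is horizontal with |WG| = 21.6 and G on the −x side, so G = (-21.60, 0.000). Since A1 is tangent to WG there, HG ⟂ WG, so H = G + (0, -11.8) = (-21.60, -11.80). On A1, G sits at bearing 90° from H; a 132° counterclockwise sweep puts S at bearing 222°, so S = H + 11.8·(cos 222°, sin 222°) = (-30.37, -19.70). Since A1 is tangent to SJ there, HS ⟂ SJ, so SJ runs along (−sin 222°, cos 222°); with |SJ| = 38.2, J = (-4.808, -48.08). Then |WJ| = |J − W| = 48.32.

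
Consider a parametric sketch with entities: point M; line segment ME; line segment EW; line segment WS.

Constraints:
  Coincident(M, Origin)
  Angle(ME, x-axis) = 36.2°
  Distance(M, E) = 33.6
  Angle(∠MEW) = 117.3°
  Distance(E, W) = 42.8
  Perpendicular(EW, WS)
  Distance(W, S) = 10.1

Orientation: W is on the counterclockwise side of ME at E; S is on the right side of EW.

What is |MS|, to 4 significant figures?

70.61

M is at the origin; ME runs at 36.2° with length 33.6, so E = 33.6·(cos 36.2°, sin 36.2°) = (27.11, 19.84). ∠MEW = 117.3°, so EW runs at 36.2° + (180° − 117.3°) = 98.90° from the x-axis; with |EW| = 42.8, W = E + 42.8·(cos 98.90°, sin 98.90°) = (20.49, 62.13). The perpendicularity gives WS at right angles to EW; with |WS| = 10.1 on the right of EW, S = W + 10.1·(0.9880, 0.1547) = (30.47, 63.69). Then |MS| = |S − M| = 70.61.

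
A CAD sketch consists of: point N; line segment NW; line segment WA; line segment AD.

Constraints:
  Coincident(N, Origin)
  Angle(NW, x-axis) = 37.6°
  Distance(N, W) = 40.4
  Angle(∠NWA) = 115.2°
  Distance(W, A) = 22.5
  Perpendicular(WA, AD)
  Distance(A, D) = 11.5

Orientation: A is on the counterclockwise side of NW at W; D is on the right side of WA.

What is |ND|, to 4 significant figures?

62.33

N is at the origin; NW runs at 37.6° with length 40.4, so W = 40.4·(cos 37.6°, sin 37.6°) = (32.01, 24.65). ∠NWA = 115.2°, so WA runs at 37.6° + (180° − 115.2°) = 102.4° from the x-axis; with |WA| = 22.5, A = W + 22.5·(cos 102.4°, sin 102.4°) = (27.18, 46.62). The perpendicularity gives AD at right angles to WA; with |AD| = 11.5 on the right of WA, D = A + 11.5·(0.9767, 0.2147) = (38.41, 49.09). Then |ND| = |D − N| = 62.33.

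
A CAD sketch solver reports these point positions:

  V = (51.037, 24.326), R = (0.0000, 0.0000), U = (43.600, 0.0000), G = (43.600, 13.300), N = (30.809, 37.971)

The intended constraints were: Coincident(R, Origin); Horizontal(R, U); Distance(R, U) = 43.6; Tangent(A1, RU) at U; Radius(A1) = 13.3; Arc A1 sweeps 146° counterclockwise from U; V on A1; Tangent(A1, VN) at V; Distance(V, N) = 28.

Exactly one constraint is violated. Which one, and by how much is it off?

Distance(V, N) = 28 — off by 3.60.

R = (0.00, 0.00) ✓; R.y = 0.00, U.y = 0.00 ✓; |RU| = 43.60 ✓; ∠(GU, UR) = 90.00° ✓; |GU| = 13.30 ✓; bearing(G→V) − bearing(G→U) = 146.0° ✓; |GV| = 13.30 ✓; ∠(GV, VN) = 90.00° ✓; |VN| = 24.40 ✗.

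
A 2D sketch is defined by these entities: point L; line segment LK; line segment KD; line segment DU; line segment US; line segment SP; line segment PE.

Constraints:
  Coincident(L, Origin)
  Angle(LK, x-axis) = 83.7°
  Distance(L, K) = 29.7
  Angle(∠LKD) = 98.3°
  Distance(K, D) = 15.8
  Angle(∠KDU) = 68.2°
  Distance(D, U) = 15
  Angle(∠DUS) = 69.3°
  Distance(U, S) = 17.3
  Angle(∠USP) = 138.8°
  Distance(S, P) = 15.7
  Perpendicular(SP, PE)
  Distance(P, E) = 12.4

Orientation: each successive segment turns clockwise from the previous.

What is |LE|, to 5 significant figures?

45.815

L is at the origin; LK runs at 83.7° with length 29.7, so K = (3.2591, 29.521). ∠LKD = 98.3° gives KD at 2.0000° from the x-axis; with |KD| = 15.8, D = (19.049, 30.072). ∠KDU = 68.2° gives DU at -109.80° from the x-axis; with |DU| = 15.0, U = (13.968, 15.959). ∠DUS = 69.3° gives US at 139.50° from the x-axis; with |US| = 17.3, S = (0.81339, 27.194). ∠USP = 138.8° gives SP at 98.300° from the x-axis; with |SP| = 15.7, P = (-1.4530, 42.730). SP is perpendicular to PE, so PE runs at 8.3000°; with |PE| = 12.4, E = (10.817, 44.520). Then |LE| = |E − L| = 45.815.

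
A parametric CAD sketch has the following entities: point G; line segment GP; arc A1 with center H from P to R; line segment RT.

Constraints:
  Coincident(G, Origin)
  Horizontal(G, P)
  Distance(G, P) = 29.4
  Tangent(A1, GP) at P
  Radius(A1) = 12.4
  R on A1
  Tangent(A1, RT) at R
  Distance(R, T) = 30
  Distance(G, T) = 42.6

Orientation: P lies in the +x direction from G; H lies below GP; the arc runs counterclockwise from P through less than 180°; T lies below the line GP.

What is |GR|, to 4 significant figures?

20.22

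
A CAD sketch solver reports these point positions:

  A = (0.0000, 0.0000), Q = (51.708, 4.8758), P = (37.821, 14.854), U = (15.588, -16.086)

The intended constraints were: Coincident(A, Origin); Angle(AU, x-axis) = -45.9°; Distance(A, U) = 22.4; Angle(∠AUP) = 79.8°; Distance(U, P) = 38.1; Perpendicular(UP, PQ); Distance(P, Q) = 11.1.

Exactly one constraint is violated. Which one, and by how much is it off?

Distance(P, Q) = 11.1 — off by 6.00.

A = (0.00, 0.00) ✓; AU at -45.90° ✓; |AU| = 22.40 ✓; ∠AUP = 79.80° ✓; |UP| = 38.10 ✓; ∠(UP, PQ) = 90.00° ✓; |PQ| = 17.10 ✗.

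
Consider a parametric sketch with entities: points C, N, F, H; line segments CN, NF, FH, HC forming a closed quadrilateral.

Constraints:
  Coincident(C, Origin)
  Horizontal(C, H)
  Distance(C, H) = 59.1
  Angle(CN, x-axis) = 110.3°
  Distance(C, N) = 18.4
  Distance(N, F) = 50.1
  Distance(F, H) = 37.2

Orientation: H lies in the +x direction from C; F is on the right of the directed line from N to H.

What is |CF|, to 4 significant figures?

33.80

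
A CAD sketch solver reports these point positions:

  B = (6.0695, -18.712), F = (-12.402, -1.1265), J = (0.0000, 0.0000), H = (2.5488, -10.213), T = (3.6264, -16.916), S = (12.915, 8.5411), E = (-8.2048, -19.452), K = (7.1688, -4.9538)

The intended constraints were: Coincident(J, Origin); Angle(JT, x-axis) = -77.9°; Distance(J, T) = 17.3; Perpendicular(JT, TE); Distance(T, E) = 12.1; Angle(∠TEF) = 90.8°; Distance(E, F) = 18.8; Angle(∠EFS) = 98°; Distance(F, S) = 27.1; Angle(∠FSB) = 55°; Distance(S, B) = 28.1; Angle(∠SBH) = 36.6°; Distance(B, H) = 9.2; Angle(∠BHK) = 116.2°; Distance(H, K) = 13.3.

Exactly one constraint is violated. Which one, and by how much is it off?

Distance(H, K) = 13.3 — off by 6.30.

J = (0.00, 0.00) ✓; JT at -77.90° ✓; |JT| = 17.30 ✓; ∠(JT, TE) = 90.00° ✓; |TE| = 12.10 ✓; ∠TEF = 90.80° ✓; |EF| = 18.80 ✓; ∠EFS = 98.00° ✓; |FS| = 27.10 ✓; ∠FSB = 55.00° ✓; |SB| = 28.10 ✓; ∠SBH = 36.60° ✓; |BH| = 9.199 ✓; ∠BHK = 116.2° ✓; |HK| = 7.000 ✗.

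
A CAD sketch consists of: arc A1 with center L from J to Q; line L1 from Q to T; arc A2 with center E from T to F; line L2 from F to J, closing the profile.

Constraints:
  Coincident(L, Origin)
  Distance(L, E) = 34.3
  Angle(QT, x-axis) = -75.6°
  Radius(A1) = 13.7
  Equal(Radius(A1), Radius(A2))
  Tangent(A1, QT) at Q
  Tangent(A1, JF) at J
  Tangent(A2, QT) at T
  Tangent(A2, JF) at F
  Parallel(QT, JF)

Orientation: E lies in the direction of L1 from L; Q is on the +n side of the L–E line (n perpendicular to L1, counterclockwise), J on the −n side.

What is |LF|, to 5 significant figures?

36.935

The slot axis is L1's direction at -75.6°, so u = (cos -75.6°, sin -75.6°) = (0.24869, -0.96858) and n = (−sin -75.6°, cos -75.6°) = (0.96858, 0.24869). L is at the origin and E lies 34.3 along u from L, so E = 34.3·u = (8.5301, -33.222). Tangency of A1 to both parallel lines with radius 13.7 puts Q and J at L ± 13.7·n: Q = (13.270, 3.4071), J = (-13.270, -3.4071). Equal radii place T and F the same way about E: T = E + 13.7·n = (21.800, -29.815), F = E − 13.7·n = (-4.7395, -36.629). Then |LF| = |F − L| = 36.935.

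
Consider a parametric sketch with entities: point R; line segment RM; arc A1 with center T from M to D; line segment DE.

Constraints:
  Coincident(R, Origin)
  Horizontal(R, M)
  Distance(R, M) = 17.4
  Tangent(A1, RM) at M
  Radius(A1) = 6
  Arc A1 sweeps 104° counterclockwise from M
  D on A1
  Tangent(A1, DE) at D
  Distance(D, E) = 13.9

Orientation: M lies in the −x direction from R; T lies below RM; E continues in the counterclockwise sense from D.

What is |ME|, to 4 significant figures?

21.08

R is at the origin; R and M share the same y with |RM| = 17.4 and M on the −x side, so M = (-17.40, 0.000). A1 meets RM tangentially, so TM is at right angles to RM, so T = M + (0, -6) = (-17.40, -6.000). On A1, M sits at bearing 90° from T; a 104° counterclockwise sweep puts D at bearing 194°, so D = T + 6.0·(cos 194°, sin 194°) = (-23.22, -7.452). Since A1 is tangent to DE there, TD ⟂ DE, so DE runs along (−sin 194°, cos 194°); with |DE| = 13.9, E = (-19.86, -20.94). Then |ME| = |E − M| = 21.08.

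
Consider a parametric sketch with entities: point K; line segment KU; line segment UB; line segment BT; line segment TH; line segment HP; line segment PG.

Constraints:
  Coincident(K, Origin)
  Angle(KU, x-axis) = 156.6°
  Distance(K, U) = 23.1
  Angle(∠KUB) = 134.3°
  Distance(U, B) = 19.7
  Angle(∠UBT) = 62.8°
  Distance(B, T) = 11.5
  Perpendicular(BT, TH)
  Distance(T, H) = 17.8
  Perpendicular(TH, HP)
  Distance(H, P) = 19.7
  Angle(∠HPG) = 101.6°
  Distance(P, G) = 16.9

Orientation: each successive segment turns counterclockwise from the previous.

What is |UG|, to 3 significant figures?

26.3

K is at the origin; KU runs at 156.6° with length 23.1, so U = (-21.2, 9.17). ∠KUB = 134.3° gives UB at -158° from the x-axis; with |UB| = 19.7, B = (-39.4, 1.70). ∠UBT = 62.8° gives BT at -40.5° from the x-axis; with |BT| = 11.5, T = (-30.7, -5.77). The perpendicularity gives TH at right angles to BT, so TH runs at 49.5°; with |TH| = 17.8, H = (-19.1, 7.77). TH is perpendicular to HP, so HP runs at 139°; with |HP| = 19.7, P = (-34.1, 20.6). ∠HPG = 101.6° gives PG at -142° from the x-axis; with |PG| = 16.9, G = (-47.4, 10.2). Then |UG| = |G − U| = 26.3.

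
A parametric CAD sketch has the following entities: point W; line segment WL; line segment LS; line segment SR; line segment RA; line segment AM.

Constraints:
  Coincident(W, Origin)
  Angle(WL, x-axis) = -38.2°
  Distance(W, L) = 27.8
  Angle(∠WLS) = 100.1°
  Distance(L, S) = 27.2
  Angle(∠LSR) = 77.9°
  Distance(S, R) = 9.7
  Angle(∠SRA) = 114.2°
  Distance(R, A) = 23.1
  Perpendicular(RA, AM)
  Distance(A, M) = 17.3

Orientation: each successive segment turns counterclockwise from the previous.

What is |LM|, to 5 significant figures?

2.7925

W is at the origin; WL runs at -38.2° with length 27.8, so L = (21.847, -17.192). ∠WLS = 100.1° gives LS at 41.700° from the x-axis; with |LS| = 27.2, S = (42.155, 0.90251). ∠LSR = 77.9° gives SR at 143.80° from the x-axis; with |SR| = 9.7, R = (34.328, 6.6314). ∠SRA = 114.2° gives RA at -150.40° from the x-axis; with |RA| = 23.1, A = (14.243, -4.7787). RA is perpendicular to AM, so AM runs at -60.400°; with |AM| = 17.3, M = (22.788, -19.821). Then |LM| = |M − L| = 2.7925.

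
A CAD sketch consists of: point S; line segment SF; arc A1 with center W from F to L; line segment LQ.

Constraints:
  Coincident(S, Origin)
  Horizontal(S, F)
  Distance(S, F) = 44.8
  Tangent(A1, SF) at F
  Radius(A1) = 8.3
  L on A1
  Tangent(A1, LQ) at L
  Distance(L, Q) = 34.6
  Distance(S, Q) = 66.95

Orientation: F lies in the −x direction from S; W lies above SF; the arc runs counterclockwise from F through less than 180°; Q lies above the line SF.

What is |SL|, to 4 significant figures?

38.97

Checks: |WL| = 8.300 ✓; ∠(WL, LQ) = 90.00° ✓; |LQ| = 34.60 ✓; |SQ| = 66.95 ✓.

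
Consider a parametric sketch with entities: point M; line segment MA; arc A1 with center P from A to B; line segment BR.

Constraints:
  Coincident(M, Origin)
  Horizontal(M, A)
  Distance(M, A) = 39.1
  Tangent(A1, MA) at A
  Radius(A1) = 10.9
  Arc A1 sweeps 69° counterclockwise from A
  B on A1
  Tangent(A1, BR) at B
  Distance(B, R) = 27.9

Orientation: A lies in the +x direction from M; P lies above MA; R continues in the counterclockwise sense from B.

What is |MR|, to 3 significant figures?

67.9

On A1, A sits at bearing -90° from P; a 69° counterclockwise sweep puts B at bearing -21°, so B = P + 10.9·(cos -21°, sin -21°) = (49.3, 6.99). Since A1 is tangent to BR there, PB ⟂ BR, so BR runs along (−sin -21°, cos -21°); with |BR| = 27.9, R = (59.3, 33.0). Then |MR| = |R − M| = 67.9.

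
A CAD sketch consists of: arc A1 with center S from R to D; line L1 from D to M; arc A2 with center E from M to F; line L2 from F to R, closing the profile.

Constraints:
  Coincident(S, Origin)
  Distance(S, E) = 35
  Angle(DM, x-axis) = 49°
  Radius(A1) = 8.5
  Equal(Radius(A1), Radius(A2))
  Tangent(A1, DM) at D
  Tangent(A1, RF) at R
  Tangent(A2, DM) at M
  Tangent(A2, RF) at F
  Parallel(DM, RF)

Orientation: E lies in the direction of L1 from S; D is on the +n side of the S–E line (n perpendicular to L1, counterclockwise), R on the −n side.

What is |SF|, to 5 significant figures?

36.017

The slot axis is L1's direction at 49.0°, so u = (cos 49.0°, sin 49.0°) = (0.65606, 0.75471) and n = (−sin 49.0°, cos 49.0°) = (-0.75471, 0.65606). S is at the origin and E lies 35.0 along u from S, so E = 35.0·u = (22.962, 26.415). Tangency of A1 to both parallel lines with radius 8.5 puts D and R at S ± 8.5·n: D = (-6.4150, 5.5765), R = (6.4150, -5.5765). Equal radii place M and F the same way about E: M = E + 8.5·n = (16.547, 31.991), F = E − 8.5·n = (29.377, 20.838). Then |SF| = |F − S| = 36.017.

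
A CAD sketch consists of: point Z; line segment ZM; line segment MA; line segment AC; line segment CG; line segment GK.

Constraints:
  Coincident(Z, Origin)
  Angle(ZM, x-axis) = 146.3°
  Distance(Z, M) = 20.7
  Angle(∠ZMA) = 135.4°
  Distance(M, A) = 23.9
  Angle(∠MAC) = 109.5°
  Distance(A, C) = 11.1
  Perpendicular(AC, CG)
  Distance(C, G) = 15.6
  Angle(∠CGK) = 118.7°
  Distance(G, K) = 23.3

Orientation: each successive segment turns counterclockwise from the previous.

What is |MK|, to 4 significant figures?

4.472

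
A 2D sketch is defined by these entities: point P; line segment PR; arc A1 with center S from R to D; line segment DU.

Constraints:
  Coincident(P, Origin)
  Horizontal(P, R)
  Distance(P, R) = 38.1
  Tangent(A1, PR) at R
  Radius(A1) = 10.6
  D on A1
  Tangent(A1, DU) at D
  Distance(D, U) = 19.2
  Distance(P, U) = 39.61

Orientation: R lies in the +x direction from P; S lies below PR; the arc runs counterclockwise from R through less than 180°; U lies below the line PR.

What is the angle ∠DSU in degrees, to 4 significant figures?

61.10°

Checks: |PR| = 38.10 ✓; |SD| = 10.60 ✓; ∠(SD, DU) = 90.00° ✓; |DU| = 19.20 ✓; |PU| = 39.61 ✓.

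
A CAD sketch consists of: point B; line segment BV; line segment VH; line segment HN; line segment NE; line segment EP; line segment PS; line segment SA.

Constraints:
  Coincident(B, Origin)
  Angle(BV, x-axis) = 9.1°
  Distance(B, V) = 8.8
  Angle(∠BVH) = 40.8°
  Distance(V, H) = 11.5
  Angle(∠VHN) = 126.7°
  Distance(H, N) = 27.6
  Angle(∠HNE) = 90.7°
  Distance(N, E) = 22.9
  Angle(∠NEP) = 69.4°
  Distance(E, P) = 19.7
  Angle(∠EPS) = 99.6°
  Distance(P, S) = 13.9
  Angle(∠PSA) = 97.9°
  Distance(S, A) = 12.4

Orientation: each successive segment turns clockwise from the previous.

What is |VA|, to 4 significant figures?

31.71

B is at the origin; BV runs at 9.1° with length 8.8, so V = (8.689, 1.392). ∠BVH = 40.8° gives VH at -130.1° from the x-axis; with |VH| = 11.5, H = (1.282, -7.405). ∠VHN = 126.7° gives HN at 176.6° from the x-axis; with |HN| = 27.6, N = (-26.27, -5.768). ∠HNE = 90.7° gives NE at 87.30° from the x-axis; with |NE| = 22.9, E = (-25.19, 17.11). ∠NEP = 69.4° gives EP at -23.30° from the x-axis; with |EP| = 19.7, P = (-7.097, 9.314). ∠EPS = 99.6° gives PS at -103.7° from the x-axis; with |PS| = 13.9, S = (-10.39, -4.190). ∠PSA = 97.9° gives SA at 174.2° from the x-axis; with |SA| = 12.4, A = (-22.73, -2.937). Then |VA| = |A − V| = 31.71.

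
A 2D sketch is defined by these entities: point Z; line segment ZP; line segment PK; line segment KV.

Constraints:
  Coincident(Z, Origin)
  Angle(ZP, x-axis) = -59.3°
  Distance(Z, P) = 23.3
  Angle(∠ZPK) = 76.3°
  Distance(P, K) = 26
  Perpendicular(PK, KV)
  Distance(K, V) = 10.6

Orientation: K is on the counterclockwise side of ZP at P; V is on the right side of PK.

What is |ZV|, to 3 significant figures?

39.0

∠ZPK = 76.3°, so PK runs at -59.3° + (180° − 76.3°) = 44.4° from the x-axis; with |PK| = 26.0, K = P + 26.0·(cos 44.4°, sin 44.4°) = (30.5, -1.84). The perpendicularity gives KV at right angles to PK; with |KV| = 10.6 on the right of PK, V = K + 10.6·(0.700, -0.714) = (37.9, -9.42). Then |ZV| = |V − Z| = 39.0.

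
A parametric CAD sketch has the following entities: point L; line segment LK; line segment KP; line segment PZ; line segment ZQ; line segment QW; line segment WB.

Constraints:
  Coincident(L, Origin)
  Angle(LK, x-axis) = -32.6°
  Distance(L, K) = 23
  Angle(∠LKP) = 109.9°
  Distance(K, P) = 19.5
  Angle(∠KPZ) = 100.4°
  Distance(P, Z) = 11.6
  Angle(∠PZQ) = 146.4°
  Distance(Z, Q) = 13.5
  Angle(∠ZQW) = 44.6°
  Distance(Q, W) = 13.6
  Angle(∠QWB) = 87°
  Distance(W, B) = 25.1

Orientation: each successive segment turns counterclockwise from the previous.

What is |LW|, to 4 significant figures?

21.82

L is at the origin; LK runs at -32.6° with length 23.0, so K = (19.38, -12.39). ∠LKP = 109.9° gives KP at 37.50° from the x-axis; with |KP| = 19.5, P = (34.85, -0.5209). ∠KPZ = 100.4° gives PZ at 117.1° from the x-axis; with |PZ| = 11.6, Z = (29.56, 9.806). ∠PZQ = 146.4° gives ZQ at 150.7° from the x-axis; with |ZQ| = 13.5, Q = (17.79, 16.41). ∠ZQW = 44.6° gives QW at -73.90° from the x-axis; with |QW| = 13.6, W = (21.56, 3.346). Then |LW| = |W − L| = 21.82.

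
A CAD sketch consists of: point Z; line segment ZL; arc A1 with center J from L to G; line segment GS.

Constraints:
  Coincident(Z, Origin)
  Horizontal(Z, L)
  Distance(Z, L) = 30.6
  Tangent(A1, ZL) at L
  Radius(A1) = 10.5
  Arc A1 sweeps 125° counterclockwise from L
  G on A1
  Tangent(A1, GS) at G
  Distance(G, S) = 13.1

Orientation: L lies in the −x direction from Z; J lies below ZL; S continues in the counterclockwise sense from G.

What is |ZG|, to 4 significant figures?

42.54

A1 meets ZL tangentially, so JL is at right angles to ZL, so J = L + (0, -10.5) = (-30.60, -10.50). On A1, L sits at bearing 90° from J; a 125° counterclockwise sweep puts G at bearing 215°, so G = J + 10.5·(cos 215°, sin 215°) = (-39.20, -16.52). Then |ZG| = |G − Z| = 42.54.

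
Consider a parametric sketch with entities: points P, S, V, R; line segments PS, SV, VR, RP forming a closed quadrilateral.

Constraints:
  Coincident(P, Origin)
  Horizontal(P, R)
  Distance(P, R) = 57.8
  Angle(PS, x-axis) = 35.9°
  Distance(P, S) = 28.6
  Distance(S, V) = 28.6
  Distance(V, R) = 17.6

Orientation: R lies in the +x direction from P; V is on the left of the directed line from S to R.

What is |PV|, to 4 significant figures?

54.34

Checks: |SV| = 28.60 ✓; |VR| = 17.60 ✓.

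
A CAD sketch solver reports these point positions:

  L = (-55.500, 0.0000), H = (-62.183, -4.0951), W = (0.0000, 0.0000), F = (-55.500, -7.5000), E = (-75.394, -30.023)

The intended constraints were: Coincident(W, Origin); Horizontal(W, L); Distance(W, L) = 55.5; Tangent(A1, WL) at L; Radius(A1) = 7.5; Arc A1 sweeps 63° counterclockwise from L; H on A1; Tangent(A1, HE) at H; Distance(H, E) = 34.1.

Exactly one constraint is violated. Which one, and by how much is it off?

Distance(H, E) = 34.1 — off by 5.00.

W = (0.00, 0.00) ✓; W.y = 0.00, L.y = 0.00 ✓; |WL| = 55.50 ✓; ∠(FL, LW) = 90.00° ✓; |FL| = 7.500 ✓; bearing(F→H) − bearing(F→L) = 63.00° ✓; |FH| = 7.500 ✓; ∠(FH, HE) = 90.00° ✓; |HE| = 29.10 ✗.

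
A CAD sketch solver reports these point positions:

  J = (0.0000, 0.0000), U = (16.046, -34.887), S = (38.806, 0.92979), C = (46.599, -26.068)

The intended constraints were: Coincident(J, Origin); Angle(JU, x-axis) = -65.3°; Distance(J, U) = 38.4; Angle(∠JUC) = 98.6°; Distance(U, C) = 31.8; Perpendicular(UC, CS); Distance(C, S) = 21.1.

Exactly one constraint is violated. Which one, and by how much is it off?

Distance(C, S) = 21.1 — off by 7.00.

J = (0.00, 0.00) ✓; JU at -65.30° ✓; |JU| = 38.40 ✓; ∠JUC = 98.60° ✓; |UC| = 31.80 ✓; ∠(UC, CS) = 90.00° ✓; |CS| = 28.10 ✗.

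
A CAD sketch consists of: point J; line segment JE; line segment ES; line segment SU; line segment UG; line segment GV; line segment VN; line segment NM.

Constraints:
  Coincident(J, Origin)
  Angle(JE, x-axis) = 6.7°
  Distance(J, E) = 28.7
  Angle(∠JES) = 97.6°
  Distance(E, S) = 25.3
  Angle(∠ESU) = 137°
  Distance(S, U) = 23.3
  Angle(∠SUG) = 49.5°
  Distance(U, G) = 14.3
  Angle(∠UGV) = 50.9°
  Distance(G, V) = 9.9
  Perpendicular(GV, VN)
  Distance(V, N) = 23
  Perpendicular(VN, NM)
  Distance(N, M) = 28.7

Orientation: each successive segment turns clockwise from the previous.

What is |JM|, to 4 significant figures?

44.66

J is at the origin; JE runs at 6.7° with length 28.7, so E = (28.50, 3.348). ∠JES = 97.6° gives ES at -75.70° from the x-axis; with |ES| = 25.3, S = (34.75, -21.17). ∠ESU = 137.0° gives SU at -118.7° from the x-axis; with |SU| = 23.3, U = (23.56, -41.61). ∠SUG = 49.5° gives UG at 110.8° from the x-axis; with |UG| = 14.3, G = (18.49, -28.24). ∠UGV = 50.9° gives GV at -18.30° from the x-axis; with |GV| = 9.9, V = (27.89, -31.35). GV is perpendicular to VN, so VN runs at -108.3°; with |VN| = 23.0, N = (20.66, -53.18). VN is perpendicular to NM, so NM runs at 161.7°; with |NM| = 28.7, M = (-6.585, -44.17). Then |JM| = |M − J| = 44.66.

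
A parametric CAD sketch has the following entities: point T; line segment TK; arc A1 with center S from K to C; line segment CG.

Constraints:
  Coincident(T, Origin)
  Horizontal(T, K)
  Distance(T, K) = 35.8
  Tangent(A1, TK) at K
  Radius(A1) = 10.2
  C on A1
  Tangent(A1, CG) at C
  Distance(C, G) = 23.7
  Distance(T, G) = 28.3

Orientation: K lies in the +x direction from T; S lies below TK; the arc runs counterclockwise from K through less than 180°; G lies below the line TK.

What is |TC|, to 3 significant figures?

27.7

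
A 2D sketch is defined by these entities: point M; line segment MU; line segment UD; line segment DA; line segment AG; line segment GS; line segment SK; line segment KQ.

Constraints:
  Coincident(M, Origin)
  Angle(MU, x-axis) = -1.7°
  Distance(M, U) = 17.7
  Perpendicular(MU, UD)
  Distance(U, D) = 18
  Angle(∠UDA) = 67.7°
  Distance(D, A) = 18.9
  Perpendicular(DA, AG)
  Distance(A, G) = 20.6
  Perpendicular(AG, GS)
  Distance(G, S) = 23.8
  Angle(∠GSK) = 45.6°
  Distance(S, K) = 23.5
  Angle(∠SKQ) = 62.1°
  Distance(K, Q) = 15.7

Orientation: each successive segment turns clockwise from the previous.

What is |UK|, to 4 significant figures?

13.68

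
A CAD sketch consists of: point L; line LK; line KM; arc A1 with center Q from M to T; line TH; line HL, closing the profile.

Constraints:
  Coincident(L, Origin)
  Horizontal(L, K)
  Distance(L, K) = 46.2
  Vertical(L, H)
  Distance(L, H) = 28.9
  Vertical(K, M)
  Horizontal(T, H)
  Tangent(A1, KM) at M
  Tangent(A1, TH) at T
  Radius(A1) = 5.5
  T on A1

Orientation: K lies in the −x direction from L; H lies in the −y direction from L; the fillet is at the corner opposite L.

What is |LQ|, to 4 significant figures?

46.95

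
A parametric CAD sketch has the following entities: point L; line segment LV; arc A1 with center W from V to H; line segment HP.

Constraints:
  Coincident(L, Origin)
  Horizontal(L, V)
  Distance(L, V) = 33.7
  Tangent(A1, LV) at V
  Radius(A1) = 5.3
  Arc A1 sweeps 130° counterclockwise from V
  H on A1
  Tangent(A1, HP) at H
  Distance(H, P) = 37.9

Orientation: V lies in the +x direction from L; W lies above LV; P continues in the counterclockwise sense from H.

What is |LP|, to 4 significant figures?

40.05

On A1, V sits at bearing -90° from W; a 130° counterclockwise sweep puts H at bearing 40°, so H = W + 5.3·(cos 40°, sin 40°) = (37.76, 8.707). Tangency of A1 to HP means the radius WH is perpendicular to HP, so HP runs along (−sin 40°, cos 40°); with |HP| = 37.9, P = (13.40, 37.74). Then |LP| = |P − L| = 40.05.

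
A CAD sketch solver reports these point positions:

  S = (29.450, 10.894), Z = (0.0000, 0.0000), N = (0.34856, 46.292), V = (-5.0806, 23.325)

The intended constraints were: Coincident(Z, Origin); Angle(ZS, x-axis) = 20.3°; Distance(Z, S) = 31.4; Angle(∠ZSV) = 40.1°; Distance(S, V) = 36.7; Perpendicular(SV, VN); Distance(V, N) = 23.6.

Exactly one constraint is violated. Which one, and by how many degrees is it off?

Perpendicular(SV, VN) — off by 6.50°.

Z = (0.00, 0.00) ✓; ZS at 20.30° ✓; |ZS| = 31.40 ✓; ∠ZSV = 40.10° ✓; |SV| = 36.70 ✓; ∠(SV, VN) = 83.50° ✗; |VN| = 23.60 ✓.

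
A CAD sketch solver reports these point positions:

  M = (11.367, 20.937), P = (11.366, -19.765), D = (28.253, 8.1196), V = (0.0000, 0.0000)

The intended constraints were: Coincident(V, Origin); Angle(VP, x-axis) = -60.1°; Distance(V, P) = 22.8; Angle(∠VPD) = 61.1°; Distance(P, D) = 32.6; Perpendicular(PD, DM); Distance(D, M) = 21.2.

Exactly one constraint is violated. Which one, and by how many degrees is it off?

Perpendicular(PD, DM) — off by 6.00°.

V = (0.00, 0.00) ✓; VP at -60.10° ✓; |VP| = 22.80 ✓; ∠VPD = 61.10° ✓; |PD| = 32.60 ✓; ∠(PD, DM) = 84.00° ✗; |DM| = 21.20 ✓.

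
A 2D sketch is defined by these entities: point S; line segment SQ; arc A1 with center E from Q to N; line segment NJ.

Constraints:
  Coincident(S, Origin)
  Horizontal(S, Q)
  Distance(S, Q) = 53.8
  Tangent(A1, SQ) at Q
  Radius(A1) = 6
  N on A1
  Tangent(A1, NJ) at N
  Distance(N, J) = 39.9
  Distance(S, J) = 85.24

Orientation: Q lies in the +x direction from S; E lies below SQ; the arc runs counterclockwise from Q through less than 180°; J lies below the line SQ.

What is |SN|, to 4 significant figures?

50.22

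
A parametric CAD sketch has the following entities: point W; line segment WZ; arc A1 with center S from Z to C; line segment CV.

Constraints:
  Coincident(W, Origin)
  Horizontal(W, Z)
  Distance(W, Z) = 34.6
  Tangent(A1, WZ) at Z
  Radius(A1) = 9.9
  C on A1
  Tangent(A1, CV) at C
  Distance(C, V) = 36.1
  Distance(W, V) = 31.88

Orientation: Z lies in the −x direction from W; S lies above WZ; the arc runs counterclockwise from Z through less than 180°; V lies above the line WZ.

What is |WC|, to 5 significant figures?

27.174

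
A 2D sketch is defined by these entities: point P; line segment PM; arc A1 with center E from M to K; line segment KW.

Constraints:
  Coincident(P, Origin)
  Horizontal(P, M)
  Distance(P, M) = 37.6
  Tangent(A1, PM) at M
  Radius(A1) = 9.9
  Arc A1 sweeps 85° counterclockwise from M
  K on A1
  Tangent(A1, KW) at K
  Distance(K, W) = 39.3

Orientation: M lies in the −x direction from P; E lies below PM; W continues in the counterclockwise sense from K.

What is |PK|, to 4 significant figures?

48.32

P is at the origin; PM is horizontal with |PM| = 37.6 and M on the −x side, so M = (-37.60, 0.000). Tangency of A1 to PM means the radius EM is perpendicular to PM, so E = M + (0, -9.9) = (-37.60, -9.900). On A1, M sits at bearing 90° from E; an 85° counterclockwise sweep puts K at bearing 175°, so K = E + 9.9·(cos 175°, sin 175°) = (-47.46, -9.037). Then |PK| = |K − P| = 48.32.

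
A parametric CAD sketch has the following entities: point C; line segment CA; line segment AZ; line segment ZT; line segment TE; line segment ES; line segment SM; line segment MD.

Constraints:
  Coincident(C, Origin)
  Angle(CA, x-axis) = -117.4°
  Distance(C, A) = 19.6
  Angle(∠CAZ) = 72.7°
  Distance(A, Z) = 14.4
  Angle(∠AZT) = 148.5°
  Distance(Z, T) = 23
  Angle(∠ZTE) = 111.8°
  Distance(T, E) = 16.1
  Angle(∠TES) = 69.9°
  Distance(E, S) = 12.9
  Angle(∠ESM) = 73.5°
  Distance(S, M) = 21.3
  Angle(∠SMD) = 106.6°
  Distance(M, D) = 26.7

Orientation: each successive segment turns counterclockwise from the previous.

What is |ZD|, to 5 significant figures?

48.597

C is at the origin; CA runs at -117.4° with length 19.6, so A = (-9.0199, -17.401). ∠CAZ = 72.7° gives AZ at -10.100° from the x-axis; with |AZ| = 14.4, Z = (5.1569, -19.926). ∠AZT = 148.5° gives ZT at 21.400° from the x-axis; with |ZT| = 23.0, T = (26.571, -11.534). ∠ZTE = 111.8° gives TE at 89.600° from the x-axis; with |TE| = 16.1, E = (26.684, 4.5653). ∠TES = 69.9° gives ES at -160.30° from the x-axis; with |ES| = 12.9, S = (14.539, 0.21678). ∠ESM = 73.5° gives SM at -53.800° from the x-axis; with |SM| = 21.3, M = (27.119, -16.971). ∠SMD = 106.6° gives MD at 19.600° from the x-axis; with |MD| = 26.7, D = (52.271, -8.0149). Then |ZD| = |D − Z| = 48.597.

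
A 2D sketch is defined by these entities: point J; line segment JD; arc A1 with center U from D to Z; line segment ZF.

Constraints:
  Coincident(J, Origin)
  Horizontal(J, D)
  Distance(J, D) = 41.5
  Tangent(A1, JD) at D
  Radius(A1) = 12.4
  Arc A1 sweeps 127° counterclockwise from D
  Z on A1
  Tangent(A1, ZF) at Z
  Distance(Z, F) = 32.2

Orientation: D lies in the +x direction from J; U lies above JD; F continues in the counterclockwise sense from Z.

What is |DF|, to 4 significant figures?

46.55

J is at the origin; JD is horizontal with |JD| = 41.5 and D on the +x side, so D = (41.50, 0.000). A1 meets JD tangentially, so UD is at right angles to JD, so U = D + (0, 12.4) = (41.50, 12.40). On A1, D sits at bearing -90° from U; a 127° counterclockwise sweep puts Z at bearing 37°, so Z = U + 12.4·(cos 37°, sin 37°) = (51.40, 19.86). A1 meets ZF tangentially, so UZ is at right angles to ZF, so ZF runs along (−sin 37°, cos 37°); with |ZF| = 32.2, F = (32.02, 45.58). Then |DF| = |F − D| = 46.55.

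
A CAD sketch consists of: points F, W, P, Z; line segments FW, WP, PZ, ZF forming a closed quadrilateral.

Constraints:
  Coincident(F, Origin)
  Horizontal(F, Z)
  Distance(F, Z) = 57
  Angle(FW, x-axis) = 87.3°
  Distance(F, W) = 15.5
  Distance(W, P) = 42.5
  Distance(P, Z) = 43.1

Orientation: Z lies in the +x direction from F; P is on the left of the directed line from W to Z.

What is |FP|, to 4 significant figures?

52.89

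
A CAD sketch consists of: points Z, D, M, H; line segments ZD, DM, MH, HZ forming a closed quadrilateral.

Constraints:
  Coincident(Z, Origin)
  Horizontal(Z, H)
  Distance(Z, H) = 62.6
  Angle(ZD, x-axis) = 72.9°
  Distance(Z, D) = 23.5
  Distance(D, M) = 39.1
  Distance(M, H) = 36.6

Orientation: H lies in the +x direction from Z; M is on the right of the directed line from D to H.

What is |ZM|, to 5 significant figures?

29.610

Checks: |DM| = 39.10 ✓; |MH| = 36.60 ✓.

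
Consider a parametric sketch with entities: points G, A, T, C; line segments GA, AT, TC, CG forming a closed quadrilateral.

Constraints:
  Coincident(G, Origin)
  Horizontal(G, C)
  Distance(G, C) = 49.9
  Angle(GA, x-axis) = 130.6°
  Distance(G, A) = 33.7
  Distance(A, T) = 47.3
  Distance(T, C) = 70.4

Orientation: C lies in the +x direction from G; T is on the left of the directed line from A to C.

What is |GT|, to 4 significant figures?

60.14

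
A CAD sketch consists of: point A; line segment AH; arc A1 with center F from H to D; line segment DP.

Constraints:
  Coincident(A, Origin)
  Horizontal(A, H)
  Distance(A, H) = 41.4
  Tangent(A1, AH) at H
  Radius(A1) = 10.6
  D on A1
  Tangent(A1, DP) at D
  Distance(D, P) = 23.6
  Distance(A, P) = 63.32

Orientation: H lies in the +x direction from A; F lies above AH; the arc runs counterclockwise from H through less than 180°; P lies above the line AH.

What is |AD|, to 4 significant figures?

52.87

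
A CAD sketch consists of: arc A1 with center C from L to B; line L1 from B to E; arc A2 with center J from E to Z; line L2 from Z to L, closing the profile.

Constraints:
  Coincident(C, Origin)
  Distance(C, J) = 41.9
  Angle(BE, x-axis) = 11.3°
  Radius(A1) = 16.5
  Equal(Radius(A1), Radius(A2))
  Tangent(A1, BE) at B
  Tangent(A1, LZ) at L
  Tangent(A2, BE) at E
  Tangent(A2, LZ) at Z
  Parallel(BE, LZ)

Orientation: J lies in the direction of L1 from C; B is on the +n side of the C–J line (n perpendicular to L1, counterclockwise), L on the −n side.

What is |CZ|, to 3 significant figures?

45.0

The slot axis is L1's direction at 11.3°, so u = (cos 11.3°, sin 11.3°) = (0.981, 0.196) and n = (−sin 11.3°, cos 11.3°) = (-0.196, 0.981). C is at the origin and J lies 41.9 along u from C, so J = 41.9·u = (41.1, 8.21). Tangency of A1 to both parallel lines with radius 16.5 puts B and L at C ± 16.5·n: B = (-3.23, 16.2), L = (3.23, -16.2). Equal radii place E and Z the same way about J: E = J + 16.5·n = (37.9, 24.4), Z = J − 16.5·n = (44.3, -7.97). Then |CZ| = |Z − C| = 45.0.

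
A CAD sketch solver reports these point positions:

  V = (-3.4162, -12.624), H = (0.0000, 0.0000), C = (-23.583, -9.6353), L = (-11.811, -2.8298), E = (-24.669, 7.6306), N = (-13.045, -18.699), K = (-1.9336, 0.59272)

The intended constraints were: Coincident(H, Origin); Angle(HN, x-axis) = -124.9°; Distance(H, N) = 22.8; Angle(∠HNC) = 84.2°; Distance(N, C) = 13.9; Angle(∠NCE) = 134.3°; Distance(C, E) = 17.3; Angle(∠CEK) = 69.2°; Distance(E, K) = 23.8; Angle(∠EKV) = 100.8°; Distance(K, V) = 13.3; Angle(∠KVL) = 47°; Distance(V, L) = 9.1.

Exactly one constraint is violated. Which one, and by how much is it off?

Distance(V, L) = 9.1 — off by 3.80.

H = (0.00, 0.00) ✓; HN at -124.9° ✓; |HN| = 22.80 ✓; ∠HNC = 84.20° ✓; |NC| = 13.90 ✓; ∠NCE = 134.3° ✓; |CE| = 17.30 ✓; ∠CEK = 69.20° ✓; |EK| = 23.80 ✓; ∠EKV = 100.8° ✓; |KV| = 13.30 ✓; ∠KVL = 47.00° ✓; |VL| = 12.90 ✗.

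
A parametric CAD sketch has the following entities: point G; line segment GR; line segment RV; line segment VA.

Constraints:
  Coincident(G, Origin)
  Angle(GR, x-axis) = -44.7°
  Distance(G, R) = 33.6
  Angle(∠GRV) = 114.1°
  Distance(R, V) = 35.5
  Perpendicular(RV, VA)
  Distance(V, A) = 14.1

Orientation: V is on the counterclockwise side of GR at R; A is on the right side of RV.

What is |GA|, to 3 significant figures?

66.5

G is at the origin; GR runs at -44.7° with length 33.6, so R = 33.6·(cos -44.7°, sin -44.7°) = (23.9, -23.6). ∠GRV = 114.1°, so RV runs at -44.7° + (180° − 114.1°) = 21.2° from the x-axis; with |RV| = 35.5, V = R + 35.5·(cos 21.2°, sin 21.2°) = (57.0, -10.8). The perpendicularity gives VA at right angles to RV; with |VA| = 14.1 on the right of RV, A = V + 14.1·(0.362, -0.932) = (62.1, -23.9). Then |GA| = |A − G| = 66.5.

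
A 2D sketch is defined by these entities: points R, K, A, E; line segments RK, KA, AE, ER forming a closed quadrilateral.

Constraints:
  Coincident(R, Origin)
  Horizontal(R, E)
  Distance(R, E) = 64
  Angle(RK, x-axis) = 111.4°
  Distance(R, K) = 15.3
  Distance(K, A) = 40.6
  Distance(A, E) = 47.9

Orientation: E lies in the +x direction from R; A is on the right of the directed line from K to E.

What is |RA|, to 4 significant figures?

26.32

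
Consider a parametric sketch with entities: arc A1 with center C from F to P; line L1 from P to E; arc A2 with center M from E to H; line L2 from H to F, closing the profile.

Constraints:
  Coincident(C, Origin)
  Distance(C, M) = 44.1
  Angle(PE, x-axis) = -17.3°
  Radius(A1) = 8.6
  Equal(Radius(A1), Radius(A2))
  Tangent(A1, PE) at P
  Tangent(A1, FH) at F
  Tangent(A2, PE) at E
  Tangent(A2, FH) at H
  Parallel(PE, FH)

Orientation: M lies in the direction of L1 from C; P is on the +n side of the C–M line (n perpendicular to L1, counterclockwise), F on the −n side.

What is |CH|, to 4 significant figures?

44.93

The slot axis is L1's direction at -17.3°, so u = (cos -17.3°, sin -17.3°) = (0.9548, -0.2974) and n = (−sin -17.3°, cos -17.3°) = (0.2974, 0.9548). C is at the origin and M lies 44.1 along u from C, so M = 44.1·u = (42.10, -13.11). Tangency of A1 to both parallel lines with radius 8.6 puts P and F at C ± 8.6·n: P = (2.557, 8.211), F = (-2.557, -8.211). Equal radii place E and H the same way about M: E = M + 8.6·n = (44.66, -4.903), H = M − 8.6·n = (39.55, -21.33). Then |CH| = |H − C| = 44.93.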